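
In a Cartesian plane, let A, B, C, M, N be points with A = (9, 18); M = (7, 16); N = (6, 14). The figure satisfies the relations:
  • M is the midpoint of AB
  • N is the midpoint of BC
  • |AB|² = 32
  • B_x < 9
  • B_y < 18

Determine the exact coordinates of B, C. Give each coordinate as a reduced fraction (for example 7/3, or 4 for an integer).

1. B_x = 5  [B = 2·M−A = 2·(7, 16)−(9, 18)]
2. B_y = 14  [B = 2·M−A = 2·(7, 16)−(9, 18)]
   so B = (5, 14)
3. C_x = 7  [C = 2·N−B = 2·(6, 14)−(5, 14)]
4. C_y = 14  [C = 2·N−B = 2·(6, 14)−(5, 14)]
   so C = (7, 14)

B = (5, 14)
C = (7, 14)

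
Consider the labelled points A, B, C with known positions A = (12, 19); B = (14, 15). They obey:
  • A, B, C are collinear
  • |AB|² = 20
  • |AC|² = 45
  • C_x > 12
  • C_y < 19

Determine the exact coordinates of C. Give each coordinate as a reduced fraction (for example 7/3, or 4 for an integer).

1. C_x = 15  [[A, B, C are collinear ⇒ 4x+2y-86=0] ∩ [|C−(12, 19)|²=45]]
2. C_y = 13  [[A, B, C are collinear ⇒ 4x+2y-86=0] ∩ [|C−(12, 19)|²=45]]
   so C = (15, 13)

C = (15, 13)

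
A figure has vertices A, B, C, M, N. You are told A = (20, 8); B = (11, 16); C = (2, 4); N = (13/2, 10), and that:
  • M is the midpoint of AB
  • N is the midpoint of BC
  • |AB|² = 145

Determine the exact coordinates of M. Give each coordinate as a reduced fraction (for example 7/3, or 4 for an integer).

M = (31/2, 12)

1. M_x = 31/2  [2·M = A+B = (20, 8)+(11, 16)]
2. M_y = 12  [2·M = A+B = (20, 8)+(11, 16)]
   so M = (31/2, 12)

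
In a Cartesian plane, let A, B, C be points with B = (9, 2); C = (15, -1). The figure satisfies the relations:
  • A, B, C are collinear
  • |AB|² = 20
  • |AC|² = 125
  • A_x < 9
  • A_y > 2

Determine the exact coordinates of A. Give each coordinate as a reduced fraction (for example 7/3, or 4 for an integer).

1. A_x = 5  [[A, B, C are collinear ⇒ 3x+6y-39=0] ∩ [|A−(9, 2)|²=20]]
2. A_y = 4  [[A, B, C are collinear ⇒ 3x+6y-39=0] ∩ [|A−(9, 2)|²=20]]
   so A = (5, 4)

A = (5, 4)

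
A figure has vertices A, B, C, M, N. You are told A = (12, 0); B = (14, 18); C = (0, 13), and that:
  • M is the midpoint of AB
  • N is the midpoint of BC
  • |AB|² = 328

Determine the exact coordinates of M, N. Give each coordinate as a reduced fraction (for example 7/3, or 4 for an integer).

1. M_x = 13  [2·M = A+B = (12, 0)+(14, 18)]
2. M_y = 9  [2·M = A+B = (12, 0)+(14, 18)]
   so M = (13, 9)
3. N_x = 7  [2·N = B+C = (14, 18)+(0, 13)]
4. N_y = 31/2  [2·N = B+C = (14, 18)+(0, 13)]
   so N = (7, 31/2)

M = (13, 9)
N = (7, 31/2)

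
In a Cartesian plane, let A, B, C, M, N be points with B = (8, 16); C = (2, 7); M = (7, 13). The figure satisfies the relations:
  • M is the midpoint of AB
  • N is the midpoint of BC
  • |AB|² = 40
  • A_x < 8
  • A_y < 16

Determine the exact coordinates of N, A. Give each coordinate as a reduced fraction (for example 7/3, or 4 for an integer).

1. A_x = 6  [A = 2·M−B = 2·(7, 13)−(8, 16)]
2. A_y = 10  [A = 2·M−B = 2·(7, 13)−(8, 16)]
   so A = (6, 10)
3. N_x = 5  [2·N = B+C = (8, 16)+(2, 7)]
4. N_y = 23/2  [2·N = B+C = (8, 16)+(2, 7)]
   so N = (5, 23/2)

N = (5, 23/2)
A = (6, 10)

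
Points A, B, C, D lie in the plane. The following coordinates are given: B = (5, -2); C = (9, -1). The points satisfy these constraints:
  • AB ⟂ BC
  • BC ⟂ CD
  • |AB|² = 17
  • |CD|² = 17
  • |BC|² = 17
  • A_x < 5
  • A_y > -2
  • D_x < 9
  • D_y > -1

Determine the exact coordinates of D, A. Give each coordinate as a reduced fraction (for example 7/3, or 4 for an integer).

1. D_x = 8  [[BC ⟂ CD ⇒ 4x+1y-35=0] ∩ [|D−(9, -1)|²=17]]
2. D_y = 3  [[BC ⟂ CD ⇒ 4x+1y-35=0] ∩ [|D−(9, -1)|²=17]]
   so D = (8, 3)
3. A_x = 4  [[AB ⟂ BC ⇒ -4x-1y+18=0] ∩ [|A−(5, -2)|²=17]]
4. A_y = 2  [[AB ⟂ BC ⇒ -4x-1y+18=0] ∩ [|A−(5, -2)|²=17]]
   so A = (4, 2)

D = (8, 3)
A = (4, 2)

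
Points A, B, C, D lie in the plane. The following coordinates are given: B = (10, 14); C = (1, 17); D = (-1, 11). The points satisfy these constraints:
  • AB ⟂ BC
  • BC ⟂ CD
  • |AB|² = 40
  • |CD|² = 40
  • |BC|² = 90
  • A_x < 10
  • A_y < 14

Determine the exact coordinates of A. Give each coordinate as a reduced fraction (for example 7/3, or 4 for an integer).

A = (8, 8)

1. A_x = 8  [[AB ⟂ BC ⇒ 9x-3y-48=0] ∩ [|A−(10, 14)|²=40]]
2. A_y = 8  [[AB ⟂ BC ⇒ 9x-3y-48=0] ∩ [|A−(10, 14)|²=40]]
   so A = (8, 8)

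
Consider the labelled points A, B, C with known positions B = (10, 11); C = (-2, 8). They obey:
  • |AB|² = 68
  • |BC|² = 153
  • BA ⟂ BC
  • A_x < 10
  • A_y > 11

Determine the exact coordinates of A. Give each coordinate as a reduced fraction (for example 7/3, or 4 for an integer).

A = (8, 19)

1. A_x = 8  [[BA ⟂ BC ⇒ -12x-3y+153=0] ∩ [|A−(10, 11)|²=68]]
2. A_y = 19  [[BA ⟂ BC ⇒ -12x-3y+153=0] ∩ [|A−(10, 11)|²=68]]
   so A = (8, 19)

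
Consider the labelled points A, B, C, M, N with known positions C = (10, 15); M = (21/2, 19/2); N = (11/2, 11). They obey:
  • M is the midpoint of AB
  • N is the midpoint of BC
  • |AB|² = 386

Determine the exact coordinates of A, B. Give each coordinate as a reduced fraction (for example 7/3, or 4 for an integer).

1. B_x = 1  [B = 2·N−C = 2·(11/2, 11)−(10, 15)]
2. B_y = 7  [B = 2·N−C = 2·(11/2, 11)−(10, 15)]
   so B = (1, 7)
3. A_x = 20  [A = 2·M−B = 2·(21/2, 19/2)−(1, 7)]
4. A_y = 12  [A = 2·M−B = 2·(21/2, 19/2)−(1, 7)]
   so A = (20, 12)

A = (20, 12)
B = (1, 7)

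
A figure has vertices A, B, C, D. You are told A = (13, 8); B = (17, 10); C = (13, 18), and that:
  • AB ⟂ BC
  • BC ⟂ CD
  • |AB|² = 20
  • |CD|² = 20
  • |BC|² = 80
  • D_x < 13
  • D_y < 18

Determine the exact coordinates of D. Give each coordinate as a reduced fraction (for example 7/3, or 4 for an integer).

D = (9, 16)

1. D_x = 9  [[BC ⟂ CD ⇒ -4x+8y-92=0] ∩ [|D−(13, 18)|²=20]]
2. D_y = 16  [[BC ⟂ CD ⇒ -4x+8y-92=0] ∩ [|D−(13, 18)|²=20]]
   so D = (9, 16)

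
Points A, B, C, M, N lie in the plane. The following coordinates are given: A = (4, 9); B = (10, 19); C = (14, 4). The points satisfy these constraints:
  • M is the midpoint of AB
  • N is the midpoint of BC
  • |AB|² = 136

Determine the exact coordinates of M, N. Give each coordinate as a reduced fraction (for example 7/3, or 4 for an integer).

M = (7, 14)
N = (12, 23/2)

1. M_x = 7  [2·M = A+B = (4, 9)+(10, 19)]
2. M_y = 14  [2·M = A+B = (4, 9)+(10, 19)]
   so M = (7, 14)
3. N_x = 12  [2·N = B+C = (10, 19)+(14, 4)]
4. N_y = 23/2  [2·N = B+C = (10, 19)+(14, 4)]
   so N = (12, 23/2)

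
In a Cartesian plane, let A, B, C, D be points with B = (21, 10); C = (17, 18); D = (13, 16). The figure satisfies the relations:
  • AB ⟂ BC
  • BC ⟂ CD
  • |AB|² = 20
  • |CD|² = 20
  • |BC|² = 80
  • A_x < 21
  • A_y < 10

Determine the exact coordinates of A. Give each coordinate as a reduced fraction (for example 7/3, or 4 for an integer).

A = (17, 8)

1. A_x = 17  [[AB ⟂ BC ⇒ 4x-8y-4=0] ∩ [|A−(21, 10)|²=20]]
2. A_y = 8  [[AB ⟂ BC ⇒ 4x-8y-4=0] ∩ [|A−(21, 10)|²=20]]
   so A = (17, 8)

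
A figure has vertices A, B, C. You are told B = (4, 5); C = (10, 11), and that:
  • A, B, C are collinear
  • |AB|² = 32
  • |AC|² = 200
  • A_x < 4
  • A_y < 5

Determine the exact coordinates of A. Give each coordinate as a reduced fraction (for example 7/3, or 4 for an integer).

1. A_x = 0  [[A, B, C are collinear ⇒ -6x+6y-6=0] ∩ [|A−(4, 5)|²=32]]
2. A_y = 1  [[A, B, C are collinear ⇒ -6x+6y-6=0] ∩ [|A−(4, 5)|²=32]]
   so A = (0, 1)

A = (0, 1)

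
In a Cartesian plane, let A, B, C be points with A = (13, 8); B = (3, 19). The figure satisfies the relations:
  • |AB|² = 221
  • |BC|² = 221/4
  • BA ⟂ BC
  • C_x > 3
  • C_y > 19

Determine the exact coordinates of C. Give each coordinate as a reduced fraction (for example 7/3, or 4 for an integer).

C = (17/2, 24)

1. C_x = 17/2  [[BA ⟂ BC ⇒ 10x-11y+179=0] ∩ [|C−(3, 19)|²=221/4]]
2. C_y = 24  [[BA ⟂ BC ⇒ 10x-11y+179=0] ∩ [|C−(3, 19)|²=221/4]]
   so C = (17/2, 24)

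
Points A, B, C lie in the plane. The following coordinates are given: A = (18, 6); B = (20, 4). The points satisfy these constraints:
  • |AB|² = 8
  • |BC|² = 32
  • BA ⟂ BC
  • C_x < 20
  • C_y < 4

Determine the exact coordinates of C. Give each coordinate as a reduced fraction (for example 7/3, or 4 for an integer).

C = (16, 0)

1. C_x = 16  [[BA ⟂ BC ⇒ -2x+2y+32=0] ∩ [|C−(20, 4)|²=32]]
2. C_y = 0  [[BA ⟂ BC ⇒ -2x+2y+32=0] ∩ [|C−(20, 4)|²=32]]
   so C = (16, 0)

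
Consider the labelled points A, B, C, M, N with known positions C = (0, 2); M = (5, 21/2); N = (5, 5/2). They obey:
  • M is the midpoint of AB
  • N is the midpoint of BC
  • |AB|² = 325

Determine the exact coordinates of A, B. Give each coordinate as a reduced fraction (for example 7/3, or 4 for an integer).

1. B_x = 10  [B = 2·N−C = 2·(5, 5/2)−(0, 2)]
2. B_y = 3  [B = 2·N−C = 2·(5, 5/2)−(0, 2)]
   so B = (10, 3)
3. A_x = 0  [A = 2·M−B = 2·(5, 21/2)−(10, 3)]
4. A_y = 18  [A = 2·M−B = 2·(5, 21/2)−(10, 3)]
   so A = (0, 18)

A = (0, 18)
B = (10, 3)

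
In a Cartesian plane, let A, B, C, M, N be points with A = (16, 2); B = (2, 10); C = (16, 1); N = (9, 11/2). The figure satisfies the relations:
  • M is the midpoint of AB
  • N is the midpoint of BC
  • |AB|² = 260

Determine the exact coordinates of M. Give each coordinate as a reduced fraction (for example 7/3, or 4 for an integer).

1. M_x = 9  [2·M = A+B = (16, 2)+(2, 10)]
2. M_y = 6  [2·M = A+B = (16, 2)+(2, 10)]
   so M = (9, 6)

M = (9, 6)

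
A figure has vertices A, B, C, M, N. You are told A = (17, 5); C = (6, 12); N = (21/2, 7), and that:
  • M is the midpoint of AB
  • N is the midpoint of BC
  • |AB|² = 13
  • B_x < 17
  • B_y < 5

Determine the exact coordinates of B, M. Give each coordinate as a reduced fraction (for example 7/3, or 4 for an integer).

1. B_x = 15  [B = 2·N−C = 2·(21/2, 7)−(6, 12)]
2. B_y = 2  [B = 2·N−C = 2·(21/2, 7)−(6, 12)]
   so B = (15, 2)
3. M_x = 16  [2·M = A+B = (17, 5)+(15, 2)]
4. M_y = 7/2  [2·M = A+B = (17, 5)+(15, 2)]
   so M = (16, 7/2)

B = (15, 2)
M = (16, 7/2)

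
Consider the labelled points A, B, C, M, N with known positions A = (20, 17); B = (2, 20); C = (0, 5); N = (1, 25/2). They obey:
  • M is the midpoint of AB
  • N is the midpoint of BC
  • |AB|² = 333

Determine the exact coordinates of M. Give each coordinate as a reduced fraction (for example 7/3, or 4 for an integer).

1. M_x = 11  [2·M = A+B = (20, 17)+(2, 20)]
2. M_y = 37/2  [2·M = A+B = (20, 17)+(2, 20)]
   so M = (11, 37/2)

M = (11, 37/2)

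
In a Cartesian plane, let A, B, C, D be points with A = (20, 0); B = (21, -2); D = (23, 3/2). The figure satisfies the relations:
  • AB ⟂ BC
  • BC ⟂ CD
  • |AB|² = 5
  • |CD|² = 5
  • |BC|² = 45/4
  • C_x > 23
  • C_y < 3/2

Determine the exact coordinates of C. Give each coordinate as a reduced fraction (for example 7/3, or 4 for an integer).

1. C_x = 24  [[AB ⟂ BC ⇒ 1x-2y-25=0] ∩ [|C−(23, 3/2)|²=5]]
2. C_y = -1/2  [[AB ⟂ BC ⇒ 1x-2y-25=0] ∩ [|C−(23, 3/2)|²=5]]
   so C = (24, -1/2)

C = (24, -1/2)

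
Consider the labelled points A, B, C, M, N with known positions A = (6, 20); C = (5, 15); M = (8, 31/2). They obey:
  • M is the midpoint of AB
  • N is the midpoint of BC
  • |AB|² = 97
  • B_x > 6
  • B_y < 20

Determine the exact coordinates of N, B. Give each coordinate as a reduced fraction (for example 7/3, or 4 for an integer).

1. B_x = 10  [B = 2·M−A = 2·(8, 31/2)−(6, 20)]
2. B_y = 11  [B = 2·M−A = 2·(8, 31/2)−(6, 20)]
   so B = (10, 11)
3. N_x = 15/2  [2·N = B+C = (10, 11)+(5, 15)]
4. N_y = 13  [2·N = B+C = (10, 11)+(5, 15)]
   so N = (15/2, 13)

N = (15/2, 13)
B = (10, 11)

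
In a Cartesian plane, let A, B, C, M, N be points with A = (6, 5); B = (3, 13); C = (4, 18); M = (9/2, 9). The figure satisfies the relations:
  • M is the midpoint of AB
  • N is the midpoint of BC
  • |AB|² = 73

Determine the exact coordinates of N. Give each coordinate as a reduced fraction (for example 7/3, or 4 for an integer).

N = (7/2, 31/2)

1. N_x = 7/2  [2·N = B+C = (3, 13)+(4, 18)]
2. N_y = 31/2  [2·N = B+C = (3, 13)+(4, 18)]
   so N = (7/2, 31/2)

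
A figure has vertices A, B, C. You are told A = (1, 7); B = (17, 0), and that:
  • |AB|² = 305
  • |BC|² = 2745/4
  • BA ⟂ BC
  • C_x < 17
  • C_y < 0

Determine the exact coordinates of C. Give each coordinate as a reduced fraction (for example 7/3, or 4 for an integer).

C = (13/2, -24)

1. C_x = 13/2  [[BA ⟂ BC ⇒ -16x+7y+272=0] ∩ [|C−(17, 0)|²=2745/4]]
2. C_y = -24  [[BA ⟂ BC ⇒ -16x+7y+272=0] ∩ [|C−(17, 0)|²=2745/4]]
   so C = (13/2, -24)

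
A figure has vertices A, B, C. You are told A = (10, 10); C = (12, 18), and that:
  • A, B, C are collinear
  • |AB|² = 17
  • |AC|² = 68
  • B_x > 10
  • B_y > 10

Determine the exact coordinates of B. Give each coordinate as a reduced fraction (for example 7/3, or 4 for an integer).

1. B_x = 11  [[A, B, C are collinear ⇒ 8x-2y-60=0] ∩ [|B−(10, 10)|²=17]]
2. B_y = 14  [[A, B, C are collinear ⇒ 8x-2y-60=0] ∩ [|B−(10, 10)|²=17]]
   so B = (11, 14)

B = (11, 14)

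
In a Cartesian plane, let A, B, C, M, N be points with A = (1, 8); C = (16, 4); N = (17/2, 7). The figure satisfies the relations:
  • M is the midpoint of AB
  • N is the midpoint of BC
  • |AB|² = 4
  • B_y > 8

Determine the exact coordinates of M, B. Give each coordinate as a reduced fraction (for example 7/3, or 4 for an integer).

M = (1, 9)
B = (1, 10)

1. B_x = 1  [B = 2·N−C = 2·(17/2, 7)−(16, 4)]
2. B_y = 10  [B = 2·N−C = 2·(17/2, 7)−(16, 4)]
   so B = (1, 10)
3. M_x = 1  [2·M = A+B = (1, 8)+(1, 10)]
4. M_y = 9  [2·M = A+B = (1, 8)+(1, 10)]
   so M = (1, 9)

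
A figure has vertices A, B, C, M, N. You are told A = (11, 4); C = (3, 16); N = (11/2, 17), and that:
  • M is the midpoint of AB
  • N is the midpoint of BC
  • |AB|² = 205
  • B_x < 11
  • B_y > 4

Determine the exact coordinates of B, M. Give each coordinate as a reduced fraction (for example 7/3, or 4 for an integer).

B = (8, 18)
M = (19/2, 11)

1. B_x = 8  [B = 2·N−C = 2·(11/2, 17)−(3, 16)]
2. B_y = 18  [B = 2·N−C = 2·(11/2, 17)−(3, 16)]
   so B = (8, 18)
3. M_x = 19/2  [2·M = A+B = (11, 4)+(8, 18)]
4. M_y = 11  [2·M = A+B = (11, 4)+(8, 18)]
   so M = (19/2, 11)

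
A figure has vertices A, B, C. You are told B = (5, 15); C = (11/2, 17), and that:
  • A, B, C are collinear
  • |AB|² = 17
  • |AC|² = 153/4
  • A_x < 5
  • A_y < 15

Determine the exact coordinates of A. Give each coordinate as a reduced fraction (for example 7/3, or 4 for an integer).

A = (4, 11)

1. A_x = 4  [[A, B, C are collinear ⇒ -2x+1/2y+5/2=0] ∩ [|A−(5, 15)|²=17]]
2. A_y = 11  [[A, B, C are collinear ⇒ -2x+1/2y+5/2=0] ∩ [|A−(5, 15)|²=17]]
   so A = (4, 11)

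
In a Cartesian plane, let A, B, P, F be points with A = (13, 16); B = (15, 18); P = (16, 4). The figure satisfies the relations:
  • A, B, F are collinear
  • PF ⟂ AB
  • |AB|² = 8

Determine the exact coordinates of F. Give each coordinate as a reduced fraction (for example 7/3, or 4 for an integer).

1. F_x = 17/2  [[A, B, F are collinear ⇒ -2x+2y-6=0] ∩ [PF ⟂ AB ⇒ 2x+2y-40=0]]
2. F_y = 23/2  [[A, B, F are collinear ⇒ -2x+2y-6=0] ∩ [PF ⟂ AB ⇒ 2x+2y-40=0]]
   so F = (17/2, 23/2)

F = (17/2, 23/2)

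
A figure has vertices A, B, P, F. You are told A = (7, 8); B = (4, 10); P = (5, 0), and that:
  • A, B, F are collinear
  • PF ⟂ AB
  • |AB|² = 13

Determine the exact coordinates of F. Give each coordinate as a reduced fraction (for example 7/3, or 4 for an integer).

1. F_x = 121/13  [[A, B, F are collinear ⇒ -2x-3y+38=0] ∩ [PF ⟂ AB ⇒ -3x+2y+15=0]]
2. F_y = 84/13  [[A, B, F are collinear ⇒ -2x-3y+38=0] ∩ [PF ⟂ AB ⇒ -3x+2y+15=0]]
   so F = (121/13, 84/13)

F = (121/13, 84/13)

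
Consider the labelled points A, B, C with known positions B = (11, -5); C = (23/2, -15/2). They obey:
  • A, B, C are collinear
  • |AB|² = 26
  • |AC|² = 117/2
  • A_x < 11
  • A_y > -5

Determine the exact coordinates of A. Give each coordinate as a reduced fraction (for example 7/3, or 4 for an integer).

1. A_x = 10  [[A, B, C are collinear ⇒ 5/2x+1/2y-25=0] ∩ [|A−(11, -5)|²=26]]
2. A_y = 0  [[A, B, C are collinear ⇒ 5/2x+1/2y-25=0] ∩ [|A−(11, -5)|²=26]]
   so A = (10, 0)

A = (10, 0)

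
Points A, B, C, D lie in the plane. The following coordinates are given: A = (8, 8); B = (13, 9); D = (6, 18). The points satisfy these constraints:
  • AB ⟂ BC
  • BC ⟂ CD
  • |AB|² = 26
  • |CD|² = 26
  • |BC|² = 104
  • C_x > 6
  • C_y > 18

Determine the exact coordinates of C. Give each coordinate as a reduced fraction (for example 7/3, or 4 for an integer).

1. C_x = 11  [[AB ⟂ BC ⇒ 5x+1y-74=0] ∩ [|C−(6, 18)|²=26]]
2. C_y = 19  [[AB ⟂ BC ⇒ 5x+1y-74=0] ∩ [|C−(6, 18)|²=26]]
   so C = (11, 19)

C = (11, 19)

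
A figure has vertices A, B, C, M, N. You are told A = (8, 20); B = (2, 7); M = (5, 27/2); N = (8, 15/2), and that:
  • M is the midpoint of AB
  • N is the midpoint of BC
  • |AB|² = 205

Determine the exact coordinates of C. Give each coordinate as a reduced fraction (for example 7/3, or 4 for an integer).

1. C_x = 14  [C = 2·N−B = 2·(8, 15/2)−(2, 7)]
2. C_y = 8  [C = 2·N−B = 2·(8, 15/2)−(2, 7)]
   so C = (14, 8)

C = (14, 8)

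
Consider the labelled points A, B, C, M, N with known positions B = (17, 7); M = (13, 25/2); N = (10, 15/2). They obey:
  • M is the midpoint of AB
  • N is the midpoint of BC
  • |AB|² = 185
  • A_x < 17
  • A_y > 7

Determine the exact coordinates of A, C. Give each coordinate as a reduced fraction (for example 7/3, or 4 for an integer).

A = (9, 18)
C = (3, 8)

1. A_x = 9  [A = 2·M−B = 2·(13, 25/2)−(17, 7)]
2. A_y = 18  [A = 2·M−B = 2·(13, 25/2)−(17, 7)]
   so A = (9, 18)
3. C_x = 3  [C = 2·N−B = 2·(10, 15/2)−(17, 7)]
4. C_y = 8  [C = 2·N−B = 2·(10, 15/2)−(17, 7)]
   so C = (3, 8)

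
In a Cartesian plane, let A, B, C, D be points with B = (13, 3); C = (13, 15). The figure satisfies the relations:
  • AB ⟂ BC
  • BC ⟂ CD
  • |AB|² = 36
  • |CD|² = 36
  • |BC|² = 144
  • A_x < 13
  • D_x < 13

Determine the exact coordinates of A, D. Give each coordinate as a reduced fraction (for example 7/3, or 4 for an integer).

A = (7, 3)
D = (7, 15)

1. A_x = 7  [[AB ⟂ BC ⇒ -12y+36=0] ∩ [|A−(13, 3)|²=36]]
2. A_y = 3  [[AB ⟂ BC ⇒ -12y+36=0] ∩ [|A−(13, 3)|²=36]]
   so A = (7, 3)
3. D_x = 7  [[BC ⟂ CD ⇒ 12y-180=0] ∩ [|D−(13, 15)|²=36]]
4. D_y = 15  [[BC ⟂ CD ⇒ 12y-180=0] ∩ [|D−(13, 15)|²=36]]
   so D = (7, 15)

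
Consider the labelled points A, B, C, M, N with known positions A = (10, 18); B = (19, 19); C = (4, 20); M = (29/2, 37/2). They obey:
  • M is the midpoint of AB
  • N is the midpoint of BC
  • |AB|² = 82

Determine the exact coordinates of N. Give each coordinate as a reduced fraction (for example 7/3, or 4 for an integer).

N = (23/2, 39/2)

1. N_x = 23/2  [2·N = B+C = (19, 19)+(4, 20)]
2. N_y = 39/2  [2·N = B+C = (19, 19)+(4, 20)]
   so N = (23/2, 39/2)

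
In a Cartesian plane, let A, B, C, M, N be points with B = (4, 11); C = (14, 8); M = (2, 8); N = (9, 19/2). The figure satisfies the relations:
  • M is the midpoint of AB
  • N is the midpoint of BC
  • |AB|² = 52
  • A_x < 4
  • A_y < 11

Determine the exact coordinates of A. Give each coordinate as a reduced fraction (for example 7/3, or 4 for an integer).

A = (0, 5)

1. A_x = 0  [A = 2·M−B = 2·(2, 8)−(4, 11)]
2. A_y = 5  [A = 2·M−B = 2·(2, 8)−(4, 11)]
   so A = (0, 5)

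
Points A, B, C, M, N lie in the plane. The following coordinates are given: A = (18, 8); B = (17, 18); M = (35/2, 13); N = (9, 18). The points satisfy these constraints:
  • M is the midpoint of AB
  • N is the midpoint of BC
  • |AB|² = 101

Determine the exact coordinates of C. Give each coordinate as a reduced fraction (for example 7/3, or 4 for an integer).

C = (1, 18)

1. C_x = 1  [C = 2·N−B = 2·(9, 18)−(17, 18)]
2. C_y = 18  [C = 2·N−B = 2·(9, 18)−(17, 18)]
   so C = (1, 18)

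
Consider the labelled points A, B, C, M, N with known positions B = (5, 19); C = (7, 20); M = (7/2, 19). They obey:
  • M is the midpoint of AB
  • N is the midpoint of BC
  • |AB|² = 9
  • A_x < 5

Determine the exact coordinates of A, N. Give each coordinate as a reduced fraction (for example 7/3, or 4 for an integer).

A = (2, 19)
N = (6, 39/2)

1. A_x = 2  [A = 2·M−B = 2·(7/2, 19)−(5, 19)]
2. A_y = 19  [A = 2·M−B = 2·(7/2, 19)−(5, 19)]
   so A = (2, 19)
3. N_x = 6  [2·N = B+C = (5, 19)+(7, 20)]
4. N_y = 39/2  [2·N = B+C = (5, 19)+(7, 20)]
   so N = (6, 39/2)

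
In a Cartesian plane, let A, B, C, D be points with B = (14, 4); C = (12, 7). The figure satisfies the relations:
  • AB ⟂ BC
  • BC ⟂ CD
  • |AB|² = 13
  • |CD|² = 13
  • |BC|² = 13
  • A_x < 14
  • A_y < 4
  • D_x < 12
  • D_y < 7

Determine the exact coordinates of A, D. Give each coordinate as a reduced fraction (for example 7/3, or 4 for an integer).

A = (11, 2)
D = (9, 5)

1. A_x = 11  [[AB ⟂ BC ⇒ 2x-3y-16=0] ∩ [|A−(14, 4)|²=13]]
2. A_y = 2  [[AB ⟂ BC ⇒ 2x-3y-16=0] ∩ [|A−(14, 4)|²=13]]
   so A = (11, 2)
3. D_x = 9  [[BC ⟂ CD ⇒ -2x+3y+3=0] ∩ [|D−(12, 7)|²=13]]
4. D_y = 5  [[BC ⟂ CD ⇒ -2x+3y+3=0] ∩ [|D−(12, 7)|²=13]]
   so D = (9, 5)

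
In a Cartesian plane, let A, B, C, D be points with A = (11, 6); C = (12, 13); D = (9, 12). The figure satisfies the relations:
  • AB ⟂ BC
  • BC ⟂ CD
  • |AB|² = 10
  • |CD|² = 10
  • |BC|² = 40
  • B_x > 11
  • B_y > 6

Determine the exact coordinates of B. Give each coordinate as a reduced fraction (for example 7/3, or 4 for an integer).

1. B_x = 14  [[BC ⟂ CD ⇒ 3x+1y-49=0] ∩ [|B−(11, 6)|²=10]]
2. B_y = 7  [[BC ⟂ CD ⇒ 3x+1y-49=0] ∩ [|B−(11, 6)|²=10]]
   so B = (14, 7)

B = (14, 7)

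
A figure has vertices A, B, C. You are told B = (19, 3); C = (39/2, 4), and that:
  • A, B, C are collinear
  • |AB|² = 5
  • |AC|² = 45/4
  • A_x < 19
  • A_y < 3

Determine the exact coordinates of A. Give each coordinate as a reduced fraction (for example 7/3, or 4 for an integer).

1. A_x = 18  [[A, B, C are collinear ⇒ -1x+1/2y+35/2=0] ∩ [|A−(19, 3)|²=5]]
2. A_y = 1  [[A, B, C are collinear ⇒ -1x+1/2y+35/2=0] ∩ [|A−(19, 3)|²=5]]
   so A = (18, 1)

A = (18, 1)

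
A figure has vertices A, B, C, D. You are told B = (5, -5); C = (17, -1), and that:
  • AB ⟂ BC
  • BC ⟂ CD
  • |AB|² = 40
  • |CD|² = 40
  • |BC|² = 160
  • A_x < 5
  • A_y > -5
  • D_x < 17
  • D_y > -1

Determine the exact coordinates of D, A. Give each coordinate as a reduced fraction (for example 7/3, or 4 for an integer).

1. D_x = 15  [[BC ⟂ CD ⇒ 12x+4y-200=0] ∩ [|D−(17, -1)|²=40]]
2. D_y = 5  [[BC ⟂ CD ⇒ 12x+4y-200=0] ∩ [|D−(17, -1)|²=40]]
   so D = (15, 5)
3. A_x = 3  [[AB ⟂ BC ⇒ -12x-4y+40=0] ∩ [|A−(5, -5)|²=40]]
4. A_y = 1  [[AB ⟂ BC ⇒ -12x-4y+40=0] ∩ [|A−(5, -5)|²=40]]
   so A = (3, 1)

D = (15, 5)
A = (3, 1)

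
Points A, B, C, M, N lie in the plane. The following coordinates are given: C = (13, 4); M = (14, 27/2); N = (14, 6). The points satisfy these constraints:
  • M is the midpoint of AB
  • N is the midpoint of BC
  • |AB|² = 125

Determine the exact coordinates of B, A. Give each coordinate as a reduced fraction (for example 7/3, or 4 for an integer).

1. B_x = 15  [B = 2·N−C = 2·(14, 6)−(13, 4)]
2. B_y = 8  [B = 2·N−C = 2·(14, 6)−(13, 4)]
   so B = (15, 8)
3. A_x = 13  [A = 2·M−B = 2·(14, 27/2)−(15, 8)]
4. A_y = 19  [A = 2·M−B = 2·(14, 27/2)−(15, 8)]
   so A = (13, 19)

B = (15, 8)
A = (13, 19)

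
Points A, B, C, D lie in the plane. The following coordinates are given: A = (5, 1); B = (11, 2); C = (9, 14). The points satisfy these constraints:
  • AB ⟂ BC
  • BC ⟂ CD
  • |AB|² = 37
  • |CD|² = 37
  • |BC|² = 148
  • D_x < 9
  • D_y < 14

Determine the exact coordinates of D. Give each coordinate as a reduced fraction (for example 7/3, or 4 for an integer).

1. D_x = 3  [[BC ⟂ CD ⇒ -2x+12y-150=0] ∩ [|D−(9, 14)|²=37]]
2. D_y = 13  [[BC ⟂ CD ⇒ -2x+12y-150=0] ∩ [|D−(9, 14)|²=37]]
   so D = (3, 13)

D = (3, 13)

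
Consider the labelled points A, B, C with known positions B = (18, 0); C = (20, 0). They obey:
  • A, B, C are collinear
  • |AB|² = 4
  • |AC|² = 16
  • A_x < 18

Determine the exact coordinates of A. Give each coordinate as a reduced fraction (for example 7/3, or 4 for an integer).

1. A_x = 16  [[A, B, C are collinear ⇒ 2y=0] ∩ [|A−(18, 0)|²=4]]
2. A_y = 0  [[A, B, C are collinear ⇒ 2y=0] ∩ [|A−(18, 0)|²=4]]
   so A = (16, 0)

A = (16, 0)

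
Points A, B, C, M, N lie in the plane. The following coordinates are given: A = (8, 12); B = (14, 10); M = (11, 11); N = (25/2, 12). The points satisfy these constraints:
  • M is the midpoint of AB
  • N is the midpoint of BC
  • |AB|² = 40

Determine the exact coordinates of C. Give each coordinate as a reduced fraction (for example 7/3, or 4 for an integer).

C = (11, 14)

1. C_x = 11  [C = 2·N−B = 2·(25/2, 12)−(14, 10)]
2. C_y = 14  [C = 2·N−B = 2·(25/2, 12)−(14, 10)]
   so C = (11, 14)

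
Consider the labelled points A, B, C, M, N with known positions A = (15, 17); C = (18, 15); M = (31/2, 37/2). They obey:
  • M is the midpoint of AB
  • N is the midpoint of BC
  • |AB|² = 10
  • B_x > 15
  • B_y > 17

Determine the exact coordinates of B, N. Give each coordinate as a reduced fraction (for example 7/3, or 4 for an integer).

B = (16, 20)
N = (17, 35/2)

1. B_x = 16  [B = 2·M−A = 2·(31/2, 37/2)−(15, 17)]
2. B_y = 20  [B = 2·M−A = 2·(31/2, 37/2)−(15, 17)]
   so B = (16, 20)
3. N_x = 17  [2·N = B+C = (16, 20)+(18, 15)]
4. N_y = 35/2  [2·N = B+C = (16, 20)+(18, 15)]
   so N = (17, 35/2)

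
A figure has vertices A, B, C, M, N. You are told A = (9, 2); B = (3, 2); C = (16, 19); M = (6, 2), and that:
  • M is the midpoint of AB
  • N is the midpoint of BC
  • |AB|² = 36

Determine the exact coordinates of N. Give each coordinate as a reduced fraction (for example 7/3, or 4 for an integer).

N = (19/2, 21/2)

1. N_x = 19/2  [2·N = B+C = (3, 2)+(16, 19)]
2. N_y = 21/2  [2·N = B+C = (3, 2)+(16, 19)]
   so N = (19/2, 21/2)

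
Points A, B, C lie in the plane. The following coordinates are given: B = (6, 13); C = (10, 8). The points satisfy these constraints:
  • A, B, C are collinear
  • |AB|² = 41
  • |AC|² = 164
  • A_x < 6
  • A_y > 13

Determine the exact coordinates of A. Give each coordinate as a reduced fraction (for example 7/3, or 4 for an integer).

A = (2, 18)

1. A_x = 2  [[A, B, C are collinear ⇒ 5x+4y-82=0] ∩ [|A−(6, 13)|²=41]]
2. A_y = 18  [[A, B, C are collinear ⇒ 5x+4y-82=0] ∩ [|A−(6, 13)|²=41]]
   so A = (2, 18)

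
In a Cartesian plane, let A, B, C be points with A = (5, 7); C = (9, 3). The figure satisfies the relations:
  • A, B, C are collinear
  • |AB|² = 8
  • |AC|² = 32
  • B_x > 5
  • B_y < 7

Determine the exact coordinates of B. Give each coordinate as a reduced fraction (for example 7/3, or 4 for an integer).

B = (7, 5)

1. B_x = 7  [[A, B, C are collinear ⇒ -4x-4y+48=0] ∩ [|B−(5, 7)|²=8]]
2. B_y = 5  [[A, B, C are collinear ⇒ -4x-4y+48=0] ∩ [|B−(5, 7)|²=8]]
   so B = (7, 5)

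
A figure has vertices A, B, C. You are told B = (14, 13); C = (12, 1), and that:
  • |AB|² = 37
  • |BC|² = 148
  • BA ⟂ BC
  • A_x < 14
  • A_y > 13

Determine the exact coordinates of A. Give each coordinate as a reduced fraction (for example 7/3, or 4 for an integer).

1. A_x = 8  [[BA ⟂ BC ⇒ -2x-12y+184=0] ∩ [|A−(14, 13)|²=37]]
2. A_y = 14  [[BA ⟂ BC ⇒ -2x-12y+184=0] ∩ [|A−(14, 13)|²=37]]
   so A = (8, 14)

A = (8, 14)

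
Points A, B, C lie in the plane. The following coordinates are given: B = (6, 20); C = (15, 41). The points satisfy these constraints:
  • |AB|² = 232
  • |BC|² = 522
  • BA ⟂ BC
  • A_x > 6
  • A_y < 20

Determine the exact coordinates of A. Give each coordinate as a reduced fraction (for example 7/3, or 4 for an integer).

1. A_x = 20  [[BA ⟂ BC ⇒ 9x+21y-474=0] ∩ [|A−(6, 20)|²=232]]
2. A_y = 14  [[BA ⟂ BC ⇒ 9x+21y-474=0] ∩ [|A−(6, 20)|²=232]]
   so A = (20, 14)

A = (20, 14)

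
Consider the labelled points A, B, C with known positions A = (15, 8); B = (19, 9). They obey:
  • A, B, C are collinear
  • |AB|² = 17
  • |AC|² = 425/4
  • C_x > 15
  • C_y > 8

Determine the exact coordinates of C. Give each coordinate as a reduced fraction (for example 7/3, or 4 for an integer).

1. C_x = 25  [[A, B, C are collinear ⇒ -1x+4y-17=0] ∩ [|C−(15, 8)|²=425/4]]
2. C_y = 21/2  [[A, B, C are collinear ⇒ -1x+4y-17=0] ∩ [|C−(15, 8)|²=425/4]]
   so C = (25, 21/2)

C = (25, 21/2)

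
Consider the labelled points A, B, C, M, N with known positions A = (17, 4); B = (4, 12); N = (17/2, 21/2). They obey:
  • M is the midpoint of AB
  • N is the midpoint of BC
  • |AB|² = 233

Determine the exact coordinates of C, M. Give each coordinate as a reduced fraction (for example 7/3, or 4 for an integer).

1. M_x = 21/2  [2·M = A+B = (17, 4)+(4, 12)]
2. M_y = 8  [2·M = A+B = (17, 4)+(4, 12)]
   so M = (21/2, 8)
3. C_x = 13  [C = 2·N−B = 2·(17/2, 21/2)−(4, 12)]
4. C_y = 9  [C = 2·N−B = 2·(17/2, 21/2)−(4, 12)]
   so C = (13, 9)

C = (13, 9)
M = (21/2, 8)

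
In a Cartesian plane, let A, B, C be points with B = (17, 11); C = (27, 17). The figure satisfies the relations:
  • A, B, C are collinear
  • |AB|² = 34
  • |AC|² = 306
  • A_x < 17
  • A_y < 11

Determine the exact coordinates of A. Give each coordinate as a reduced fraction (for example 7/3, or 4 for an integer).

A = (12, 8)

1. A_x = 12  [[A, B, C are collinear ⇒ -6x+10y-8=0] ∩ [|A−(17, 11)|²=34]]
2. A_y = 8  [[A, B, C are collinear ⇒ -6x+10y-8=0] ∩ [|A−(17, 11)|²=34]]
   so A = (12, 8)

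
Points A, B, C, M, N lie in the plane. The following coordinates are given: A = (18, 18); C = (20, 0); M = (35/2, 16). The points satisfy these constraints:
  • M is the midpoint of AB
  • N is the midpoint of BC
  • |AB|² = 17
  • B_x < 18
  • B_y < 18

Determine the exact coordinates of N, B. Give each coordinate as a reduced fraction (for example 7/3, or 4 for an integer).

1. B_x = 17  [B = 2·M−A = 2·(35/2, 16)−(18, 18)]
2. B_y = 14  [B = 2·M−A = 2·(35/2, 16)−(18, 18)]
   so B = (17, 14)
3. N_x = 37/2  [2·N = B+C = (17, 14)+(20, 0)]
4. N_y = 7  [2·N = B+C = (17, 14)+(20, 0)]
   so N = (37/2, 7)

N = (37/2, 7)
B = (17, 14)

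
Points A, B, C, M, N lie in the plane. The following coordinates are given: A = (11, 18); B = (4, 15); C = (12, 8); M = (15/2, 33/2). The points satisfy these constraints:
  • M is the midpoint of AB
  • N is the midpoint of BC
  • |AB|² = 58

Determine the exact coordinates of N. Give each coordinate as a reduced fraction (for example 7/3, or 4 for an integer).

N = (8, 23/2)

1. N_x = 8  [2·N = B+C = (4, 15)+(12, 8)]
2. N_y = 23/2  [2·N = B+C = (4, 15)+(12, 8)]
   so N = (8, 23/2)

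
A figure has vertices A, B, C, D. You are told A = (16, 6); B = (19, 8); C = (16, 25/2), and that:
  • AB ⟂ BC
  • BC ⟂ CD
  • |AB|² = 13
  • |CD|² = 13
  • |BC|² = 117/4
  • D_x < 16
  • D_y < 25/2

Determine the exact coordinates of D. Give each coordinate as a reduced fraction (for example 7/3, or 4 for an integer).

1. D_x = 13  [[BC ⟂ CD ⇒ -3x+9/2y-33/4=0] ∩ [|D−(16, 25/2)|²=13]]
2. D_y = 21/2  [[BC ⟂ CD ⇒ -3x+9/2y-33/4=0] ∩ [|D−(16, 25/2)|²=13]]
   so D = (13, 21/2)

D = (13, 21/2)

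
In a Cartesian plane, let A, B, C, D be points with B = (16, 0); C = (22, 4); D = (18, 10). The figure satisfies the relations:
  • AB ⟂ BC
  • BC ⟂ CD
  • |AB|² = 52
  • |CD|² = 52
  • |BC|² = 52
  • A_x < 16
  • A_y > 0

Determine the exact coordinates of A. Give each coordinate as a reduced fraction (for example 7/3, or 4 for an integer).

1. A_x = 12  [[AB ⟂ BC ⇒ -6x-4y+96=0] ∩ [|A−(16, 0)|²=52]]
2. A_y = 6  [[AB ⟂ BC ⇒ -6x-4y+96=0] ∩ [|A−(16, 0)|²=52]]
   so A = (12, 6)

A = (12, 6)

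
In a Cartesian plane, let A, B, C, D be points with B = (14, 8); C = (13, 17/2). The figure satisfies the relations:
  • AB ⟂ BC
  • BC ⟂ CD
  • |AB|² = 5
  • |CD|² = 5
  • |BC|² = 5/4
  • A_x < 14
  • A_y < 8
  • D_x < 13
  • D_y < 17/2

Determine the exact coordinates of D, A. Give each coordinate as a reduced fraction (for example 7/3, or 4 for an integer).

D = (12, 13/2)
A = (13, 6)

1. D_x = 12  [[BC ⟂ CD ⇒ -1x+1/2y+35/4=0] ∩ [|D−(13, 17/2)|²=5]]
2. D_y = 13/2  [[BC ⟂ CD ⇒ -1x+1/2y+35/4=0] ∩ [|D−(13, 17/2)|²=5]]
   so D = (12, 13/2)
3. A_x = 13  [[AB ⟂ BC ⇒ 1x-1/2y-10=0] ∩ [|A−(14, 8)|²=5]]
4. A_y = 6  [[AB ⟂ BC ⇒ 1x-1/2y-10=0] ∩ [|A−(14, 8)|²=5]]
   so A = (13, 6)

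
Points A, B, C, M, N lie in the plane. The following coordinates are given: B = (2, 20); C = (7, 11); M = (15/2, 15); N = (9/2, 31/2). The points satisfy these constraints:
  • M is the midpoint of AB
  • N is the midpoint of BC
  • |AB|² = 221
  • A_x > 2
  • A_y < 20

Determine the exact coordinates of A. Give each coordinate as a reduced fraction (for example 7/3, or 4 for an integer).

1. A_x = 13  [A = 2·M−B = 2·(15/2, 15)−(2, 20)]
2. A_y = 10  [A = 2·M−B = 2·(15/2, 15)−(2, 20)]
   so A = (13, 10)

A = (13, 10)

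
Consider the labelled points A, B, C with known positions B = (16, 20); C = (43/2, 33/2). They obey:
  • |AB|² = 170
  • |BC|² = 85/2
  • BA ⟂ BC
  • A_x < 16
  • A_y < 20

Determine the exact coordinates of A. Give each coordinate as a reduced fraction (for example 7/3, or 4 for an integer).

A = (9, 9)

1. A_x = 9  [[BA ⟂ BC ⇒ 11/2x-7/2y-18=0] ∩ [|A−(16, 20)|²=170]]
2. A_y = 9  [[BA ⟂ BC ⇒ 11/2x-7/2y-18=0] ∩ [|A−(16, 20)|²=170]]
   so A = (9, 9)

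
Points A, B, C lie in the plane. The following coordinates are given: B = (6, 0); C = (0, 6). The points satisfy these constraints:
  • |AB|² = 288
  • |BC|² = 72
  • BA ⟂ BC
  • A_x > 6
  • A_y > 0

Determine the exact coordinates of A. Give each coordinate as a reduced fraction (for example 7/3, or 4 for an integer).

A = (18, 12)

1. A_x = 18  [[BA ⟂ BC ⇒ -6x+6y+36=0] ∩ [|A−(6, 0)|²=288]]
2. A_y = 12  [[BA ⟂ BC ⇒ -6x+6y+36=0] ∩ [|A−(6, 0)|²=288]]
   so A = (18, 12)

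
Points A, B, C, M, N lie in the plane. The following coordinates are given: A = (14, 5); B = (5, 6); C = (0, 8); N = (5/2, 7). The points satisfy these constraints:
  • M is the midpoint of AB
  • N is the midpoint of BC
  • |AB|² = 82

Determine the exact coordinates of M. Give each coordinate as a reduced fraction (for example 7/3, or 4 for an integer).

M = (19/2, 11/2)

1. M_x = 19/2  [2·M = A+B = (14, 5)+(5, 6)]
2. M_y = 11/2  [2·M = A+B = (14, 5)+(5, 6)]
   so M = (19/2, 11/2)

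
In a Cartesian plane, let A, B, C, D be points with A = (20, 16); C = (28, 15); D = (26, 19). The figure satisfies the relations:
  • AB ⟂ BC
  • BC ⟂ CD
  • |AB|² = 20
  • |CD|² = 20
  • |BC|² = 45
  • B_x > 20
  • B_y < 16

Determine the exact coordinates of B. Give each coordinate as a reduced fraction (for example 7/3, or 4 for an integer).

B = (22, 12)

1. B_x = 22  [[BC ⟂ CD ⇒ 2x-4y+4=0] ∩ [|B−(20, 16)|²=20]]
2. B_y = 12  [[BC ⟂ CD ⇒ 2x-4y+4=0] ∩ [|B−(20, 16)|²=20]]
   so B = (22, 12)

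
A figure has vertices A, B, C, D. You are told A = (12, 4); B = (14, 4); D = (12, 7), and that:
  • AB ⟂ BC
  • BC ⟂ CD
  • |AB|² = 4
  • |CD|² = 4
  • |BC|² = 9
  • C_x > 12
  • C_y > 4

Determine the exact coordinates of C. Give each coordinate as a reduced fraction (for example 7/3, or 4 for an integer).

C = (14, 7)

1. C_x = 14  [[AB ⟂ BC ⇒ 2x-28=0] ∩ [|C−(12, 7)|²=4]]
2. C_y = 7  [[AB ⟂ BC ⇒ 2x-28=0] ∩ [|C−(12, 7)|²=4]]
   so C = (14, 7)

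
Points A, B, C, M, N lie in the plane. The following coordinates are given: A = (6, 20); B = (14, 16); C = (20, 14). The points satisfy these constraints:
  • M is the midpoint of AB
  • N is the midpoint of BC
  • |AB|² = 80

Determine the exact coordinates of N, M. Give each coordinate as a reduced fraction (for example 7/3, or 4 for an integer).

1. M_x = 10  [2·M = A+B = (6, 20)+(14, 16)]
2. M_y = 18  [2·M = A+B = (6, 20)+(14, 16)]
   so M = (10, 18)
3. N_x = 17  [2·N = B+C = (14, 16)+(20, 14)]
4. N_y = 15  [2·N = B+C = (14, 16)+(20, 14)]
   so N = (17, 15)

N = (17, 15)
M = (10, 18)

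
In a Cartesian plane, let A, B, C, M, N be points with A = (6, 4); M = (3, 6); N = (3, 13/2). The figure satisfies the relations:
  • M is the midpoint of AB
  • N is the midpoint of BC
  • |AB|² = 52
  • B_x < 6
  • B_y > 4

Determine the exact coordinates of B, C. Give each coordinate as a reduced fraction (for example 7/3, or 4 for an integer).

1. B_x = 0  [B = 2·M−A = 2·(3, 6)−(6, 4)]
2. B_y = 8  [B = 2·M−A = 2·(3, 6)−(6, 4)]
   so B = (0, 8)
3. C_x = 6  [C = 2·N−B = 2·(3, 13/2)−(0, 8)]
4. C_y = 5  [C = 2·N−B = 2·(3, 13/2)−(0, 8)]
   so C = (6, 5)

B = (0, 8)
C = (6, 5)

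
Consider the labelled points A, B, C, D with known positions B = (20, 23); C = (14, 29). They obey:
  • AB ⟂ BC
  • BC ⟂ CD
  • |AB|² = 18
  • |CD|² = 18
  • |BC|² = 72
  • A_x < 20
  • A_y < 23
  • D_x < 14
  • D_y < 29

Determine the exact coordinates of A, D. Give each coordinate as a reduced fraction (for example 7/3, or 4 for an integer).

1. A_x = 17  [[AB ⟂ BC ⇒ 6x-6y+18=0] ∩ [|A−(20, 23)|²=18]]
2. A_y = 20  [[AB ⟂ BC ⇒ 6x-6y+18=0] ∩ [|A−(20, 23)|²=18]]
   so A = (17, 20)
3. D_x = 11  [[BC ⟂ CD ⇒ -6x+6y-90=0] ∩ [|D−(14, 29)|²=18]]
4. D_y = 26  [[BC ⟂ CD ⇒ -6x+6y-90=0] ∩ [|D−(14, 29)|²=18]]
   so D = (11, 26)

A = (17, 20)
D = (11, 26)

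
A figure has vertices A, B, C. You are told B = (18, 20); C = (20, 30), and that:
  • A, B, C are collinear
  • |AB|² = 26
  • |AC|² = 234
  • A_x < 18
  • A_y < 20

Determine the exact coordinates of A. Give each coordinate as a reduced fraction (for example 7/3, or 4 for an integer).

1. A_x = 17  [[A, B, C are collinear ⇒ -10x+2y+140=0] ∩ [|A−(18, 20)|²=26]]
2. A_y = 15  [[A, B, C are collinear ⇒ -10x+2y+140=0] ∩ [|A−(18, 20)|²=26]]
   so A = (17, 15)

A = (17, 15)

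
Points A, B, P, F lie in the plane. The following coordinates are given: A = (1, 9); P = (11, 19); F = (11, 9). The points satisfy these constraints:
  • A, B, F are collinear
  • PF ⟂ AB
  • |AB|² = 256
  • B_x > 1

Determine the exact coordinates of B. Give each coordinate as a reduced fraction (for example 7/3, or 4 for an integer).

B = (17, 9)

1. B_x = 17  [[A, B, F are collinear ⇒ -10y+90=0] ∩ [|B−(1, 9)|²=256]]
2. B_y = 9  [[A, B, F are collinear ⇒ -10y+90=0] ∩ [|B−(1, 9)|²=256]]
   so B = (17, 9)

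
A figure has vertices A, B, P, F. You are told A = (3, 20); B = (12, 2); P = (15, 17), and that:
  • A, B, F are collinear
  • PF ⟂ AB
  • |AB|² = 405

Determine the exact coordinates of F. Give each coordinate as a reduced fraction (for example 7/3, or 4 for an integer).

1. F_x = 33/5  [[A, B, F are collinear ⇒ 18x+9y-234=0] ∩ [PF ⟂ AB ⇒ 9x-18y+171=0]]
2. F_y = 64/5  [[A, B, F are collinear ⇒ 18x+9y-234=0] ∩ [PF ⟂ AB ⇒ 9x-18y+171=0]]
   so F = (33/5, 64/5)

F = (33/5, 64/5)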